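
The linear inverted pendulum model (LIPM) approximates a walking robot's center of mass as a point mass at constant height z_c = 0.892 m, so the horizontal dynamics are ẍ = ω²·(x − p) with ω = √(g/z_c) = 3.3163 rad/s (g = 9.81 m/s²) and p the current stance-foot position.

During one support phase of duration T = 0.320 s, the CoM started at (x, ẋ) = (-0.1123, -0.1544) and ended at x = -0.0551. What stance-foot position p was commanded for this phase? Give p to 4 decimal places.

ωT = 3.3163·0.320 = 1.061216; cosh(ωT) = 1.617959, sinh(ωT) = 1.271924
x(T) = p + (x₀−p)·cosh(ωT) + (ẋ₀/ω)·sinh(ωT) ⇒ p·(1 − cosh) = x(T) − x₀·cosh − (ẋ₀/ω)·sinh
numerator   = -0.0551 − (-0.1123)·1.617959 − (-0.1544/3.3163)·1.271924 = 0.185815
denominator = 1 − 1.617959 = -0.617959
p = 0.185815 / -0.617959 = -0.3007

p = -0.3007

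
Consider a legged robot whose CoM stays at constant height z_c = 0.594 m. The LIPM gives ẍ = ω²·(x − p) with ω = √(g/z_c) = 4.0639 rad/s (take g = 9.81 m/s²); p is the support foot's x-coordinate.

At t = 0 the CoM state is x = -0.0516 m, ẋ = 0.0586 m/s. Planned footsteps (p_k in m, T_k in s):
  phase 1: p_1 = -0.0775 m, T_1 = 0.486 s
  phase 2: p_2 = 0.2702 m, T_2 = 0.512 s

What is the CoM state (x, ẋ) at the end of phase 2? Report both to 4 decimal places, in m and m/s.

x = 0.0198, ẋ = -0.8418

phase 1: p=-0.0775, T=0.486, ωT=1.975055, cosh=3.672886, sinh=3.534133; start (x,ẋ)=(-0.051600, 0.058600) → end (x,ẋ)=(0.068589, 0.587216)
phase 2: p=0.2702, T=0.512, ωT=2.080717, cosh=4.067525, sinh=3.942684; start (x,ẋ)=(0.068589, 0.587216) → end (x,ẋ)=(0.019842, -0.841835)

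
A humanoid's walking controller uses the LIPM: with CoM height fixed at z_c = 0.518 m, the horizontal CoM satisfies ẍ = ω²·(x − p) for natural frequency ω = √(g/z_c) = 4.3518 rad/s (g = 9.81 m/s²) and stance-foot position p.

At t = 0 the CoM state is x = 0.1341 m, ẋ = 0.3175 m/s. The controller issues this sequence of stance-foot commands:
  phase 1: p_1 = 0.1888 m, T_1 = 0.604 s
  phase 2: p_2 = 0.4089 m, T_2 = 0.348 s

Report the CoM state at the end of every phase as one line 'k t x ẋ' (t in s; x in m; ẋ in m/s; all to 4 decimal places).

phase 1: p=0.1888, T=0.604, ωT=2.628487, cosh=6.962493, sinh=6.890305; start (x,ẋ)=(0.134100, 0.317500) → end (x,ẋ)=(0.310657, 0.570399)
phase 2: p=0.4089, T=0.348, ωT=1.514426, cosh=2.383373, sinh=2.163439; start (x,ẋ)=(0.310657, 0.570399) → end (x,ẋ)=(0.458316, 0.434528)

1 0.6040 0.3107 0.5704
2 0.9520 0.4583 0.4345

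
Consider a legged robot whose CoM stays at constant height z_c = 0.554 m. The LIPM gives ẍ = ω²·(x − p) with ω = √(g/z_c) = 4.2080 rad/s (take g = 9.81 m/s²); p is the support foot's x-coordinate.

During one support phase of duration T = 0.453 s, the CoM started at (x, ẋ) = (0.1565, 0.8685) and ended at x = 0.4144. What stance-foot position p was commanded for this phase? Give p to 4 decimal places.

ωT = 4.2080·0.453 = 1.906224; cosh(ωT) = 3.438139, sinh(ωT) = 3.289498
x(T) = p + (x₀−p)·cosh(ωT) + (ẋ₀/ω)·sinh(ωT) ⇒ p·(1 − cosh) = x(T) − x₀·cosh − (ẋ₀/ω)·sinh
numerator   = 0.4144 − (0.1565)·3.438139 − (0.8685/4.2080)·3.289498 = -0.802597
denominator = 1 − 3.438139 = -2.438139
p = -0.802597 / -2.438139 = 0.3292

p = 0.3292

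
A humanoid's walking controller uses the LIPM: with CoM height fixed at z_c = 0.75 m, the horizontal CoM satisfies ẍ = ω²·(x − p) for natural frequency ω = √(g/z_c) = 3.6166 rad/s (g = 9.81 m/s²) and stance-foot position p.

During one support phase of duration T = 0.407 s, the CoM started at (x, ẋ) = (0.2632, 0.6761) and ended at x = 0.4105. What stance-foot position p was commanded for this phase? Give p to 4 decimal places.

p = 0.4476

ωT = 3.6166·0.407 = 1.471956; cosh(ωT) = 2.293614, sinh(ωT) = 2.064138
x(T) = p + (x₀−p)·cosh(ωT) + (ẋ₀/ω)·sinh(ωT) ⇒ p·(1 − cosh) = x(T) − x₀·cosh − (ẋ₀/ω)·sinh
numerator   = 0.4105 − (0.2632)·2.293614 − (0.6761/3.6166)·2.064138 = -0.579056
denominator = 1 − 2.293614 = -1.293614
p = -0.579056 / -1.293614 = 0.4476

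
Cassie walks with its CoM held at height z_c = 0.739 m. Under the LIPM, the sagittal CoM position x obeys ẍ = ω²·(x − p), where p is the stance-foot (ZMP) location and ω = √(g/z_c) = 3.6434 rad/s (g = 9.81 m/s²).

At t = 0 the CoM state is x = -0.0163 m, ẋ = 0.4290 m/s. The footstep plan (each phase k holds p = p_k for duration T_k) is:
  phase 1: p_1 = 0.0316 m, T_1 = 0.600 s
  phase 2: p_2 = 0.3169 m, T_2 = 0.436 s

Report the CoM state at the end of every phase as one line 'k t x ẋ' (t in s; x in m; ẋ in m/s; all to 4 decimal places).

phase 1: p=0.0316, T=0.600, ωT=2.186040, cosh=4.506130, sinh=4.393769; start (x,ẋ)=(-0.016300, 0.429000) → end (x,ẋ)=(0.333110, 1.166334)
phase 2: p=0.3169, T=0.436, ωT=1.588522, cosh=2.550368, sinh=2.346141; start (x,ẋ)=(0.333110, 1.166334) → end (x,ẋ)=(1.109294, 3.113145)

1 0.6000 0.3331 1.1663
2 1.0360 1.1093 3.1131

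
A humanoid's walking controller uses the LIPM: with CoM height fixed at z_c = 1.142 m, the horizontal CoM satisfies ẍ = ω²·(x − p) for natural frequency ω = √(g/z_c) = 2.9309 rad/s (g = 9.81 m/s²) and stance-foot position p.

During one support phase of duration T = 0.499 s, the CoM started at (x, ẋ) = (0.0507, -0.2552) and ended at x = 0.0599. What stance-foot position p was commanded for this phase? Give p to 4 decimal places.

p = -0.0961

ωT = 2.9309·0.499 = 1.462519; cosh(ωT) = 2.274236, sinh(ωT) = 2.042584
x(T) = p + (x₀−p)·cosh(ωT) + (ẋ₀/ω)·sinh(ωT) ⇒ p·(1 − cosh) = x(T) − x₀·cosh − (ẋ₀/ω)·sinh
numerator   = 0.0599 − (0.0507)·2.274236 − (-0.2552/2.9309)·2.042584 = 0.122449
denominator = 1 − 2.274236 = -1.274236
p = 0.122449 / -1.274236 = -0.0961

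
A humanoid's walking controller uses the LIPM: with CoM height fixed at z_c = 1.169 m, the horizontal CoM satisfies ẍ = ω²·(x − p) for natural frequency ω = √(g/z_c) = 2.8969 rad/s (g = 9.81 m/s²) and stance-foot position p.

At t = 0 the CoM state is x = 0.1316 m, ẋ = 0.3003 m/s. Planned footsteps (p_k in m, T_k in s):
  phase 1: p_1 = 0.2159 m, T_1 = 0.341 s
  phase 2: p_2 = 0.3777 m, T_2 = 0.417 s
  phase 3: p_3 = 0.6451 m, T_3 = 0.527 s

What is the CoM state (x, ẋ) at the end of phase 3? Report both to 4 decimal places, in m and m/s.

phase 1: p=0.2159, T=0.341, ωT=0.987843, cosh=1.528907, sinh=1.156528; start (x,ẋ)=(0.131600, 0.300300) → end (x,ẋ)=(0.206902, 0.176697)
phase 2: p=0.3777, T=0.417, ωT=1.208007, cosh=1.822800, sinh=1.524008; start (x,ẋ)=(0.206902, 0.176697) → end (x,ẋ)=(0.159326, -0.431974)
phase 3: p=0.6451, T=0.527, ωT=1.526666, cosh=2.410033, sinh=2.192774; start (x,ẋ)=(0.159326, -0.431974) → end (x,ẋ)=(-0.852609, -4.126830)

x = -0.8526, ẋ = -4.1268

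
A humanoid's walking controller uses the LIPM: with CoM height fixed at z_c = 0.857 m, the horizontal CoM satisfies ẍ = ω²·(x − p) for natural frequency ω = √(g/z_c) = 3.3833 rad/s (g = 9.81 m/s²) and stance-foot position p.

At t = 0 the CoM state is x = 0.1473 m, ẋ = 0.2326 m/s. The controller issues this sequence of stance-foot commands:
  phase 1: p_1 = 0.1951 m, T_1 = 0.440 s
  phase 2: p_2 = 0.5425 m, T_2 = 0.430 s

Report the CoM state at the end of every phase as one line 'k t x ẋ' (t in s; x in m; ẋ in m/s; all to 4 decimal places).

phase 1: p=0.1951, T=0.440, ωT=1.488652, cosh=2.328398, sinh=2.102721; start (x,ẋ)=(0.147300, 0.232600) → end (x,ẋ)=(0.228363, 0.201530)
phase 2: p=0.5425, T=0.430, ωT=1.454819, cosh=2.258575, sinh=2.025133; start (x,ẋ)=(0.228363, 0.201530) → end (x,ẋ)=(-0.046372, -1.697178)

1 0.4400 0.2284 0.2015
2 0.8700 -0.0464 -1.6972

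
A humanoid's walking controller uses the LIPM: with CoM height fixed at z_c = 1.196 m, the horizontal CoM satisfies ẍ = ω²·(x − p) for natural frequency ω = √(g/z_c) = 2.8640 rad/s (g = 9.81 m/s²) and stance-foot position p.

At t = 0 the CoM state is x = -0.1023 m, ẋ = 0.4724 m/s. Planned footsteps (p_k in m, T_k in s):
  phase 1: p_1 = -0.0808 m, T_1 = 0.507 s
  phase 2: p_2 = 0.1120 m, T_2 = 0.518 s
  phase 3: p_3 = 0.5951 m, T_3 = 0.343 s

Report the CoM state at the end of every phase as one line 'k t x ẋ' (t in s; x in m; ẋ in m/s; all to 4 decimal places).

phase 1: p=-0.0808, T=0.507, ωT=1.452048, cosh=2.252972, sinh=2.018882; start (x,ẋ)=(-0.102300, 0.472400) → end (x,ẋ)=(0.203764, 0.939989)
phase 2: p=0.1120, T=0.518, ωT=1.483552, cosh=2.317704, sinh=2.090873; start (x,ẋ)=(0.203764, 0.939989) → end (x,ẋ)=(1.010924, 2.728123)
phase 3: p=0.5951, T=0.343, ωT=0.982352, cosh=1.522580, sinh=1.148151; start (x,ẋ)=(1.010924, 2.728123) → end (x,ẋ)=(2.321904, 5.521141)

1 0.5070 0.2038 0.9400
2 1.0250 1.0109 2.7281
3 1.3680 2.3219 5.5211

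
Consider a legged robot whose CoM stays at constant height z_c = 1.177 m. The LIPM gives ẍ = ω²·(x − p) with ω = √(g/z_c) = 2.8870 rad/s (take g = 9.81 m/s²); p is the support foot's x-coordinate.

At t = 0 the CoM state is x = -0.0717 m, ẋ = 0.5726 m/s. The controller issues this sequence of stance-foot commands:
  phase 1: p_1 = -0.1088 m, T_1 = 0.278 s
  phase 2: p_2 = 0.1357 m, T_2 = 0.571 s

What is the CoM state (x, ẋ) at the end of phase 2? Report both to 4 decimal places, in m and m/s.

x = 0.8353, ẋ = 2.1955

phase 1: p=-0.1088, T=0.278, ωT=0.802586, cosh=1.339736, sinh=0.891568; start (x,ẋ)=(-0.071700, 0.572600) → end (x,ẋ)=(0.117735, 0.862627)
phase 2: p=0.1357, T=0.571, ωT=1.648477, cosh=2.695699, sinh=2.503357; start (x,ẋ)=(0.117735, 0.862627) → end (x,ẋ)=(0.835268, 2.195548)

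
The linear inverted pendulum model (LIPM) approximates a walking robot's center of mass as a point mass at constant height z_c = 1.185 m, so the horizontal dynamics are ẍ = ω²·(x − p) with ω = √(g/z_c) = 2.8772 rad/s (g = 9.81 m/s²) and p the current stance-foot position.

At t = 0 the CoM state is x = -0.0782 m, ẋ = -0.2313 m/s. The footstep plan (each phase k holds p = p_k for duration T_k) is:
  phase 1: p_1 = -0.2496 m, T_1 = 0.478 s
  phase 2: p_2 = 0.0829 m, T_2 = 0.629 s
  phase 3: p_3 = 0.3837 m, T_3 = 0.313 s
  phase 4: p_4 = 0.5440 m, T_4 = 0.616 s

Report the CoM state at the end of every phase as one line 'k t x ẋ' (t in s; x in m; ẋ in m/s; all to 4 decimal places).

phase 1: p=-0.2496, T=0.478, ωT=1.375302, cosh=2.104517, sinh=1.851753; start (x,ẋ)=(-0.078200, -0.231300) → end (x,ẋ)=(-0.037750, 0.426421)
phase 2: p=0.0829, T=0.629, ωT=1.809759, cosh=3.136334, sinh=2.972640; start (x,ẋ)=(-0.037750, 0.426421) → end (x,ẋ)=(0.145069, 0.305499)
phase 3: p=0.3837, T=0.313, ωT=0.900564, cosh=1.433665, sinh=1.027325; start (x,ẋ)=(0.145069, 0.305499) → end (x,ẋ)=(0.150663, -0.267367)
phase 4: p=0.5440, T=0.616, ωT=1.772355, cosh=3.027314, sinh=2.857382; start (x,ẋ)=(0.150663, -0.267367) → end (x,ẋ)=(-0.912279, -4.043127)

1 0.4780 -0.0377 0.4264
2 1.1070 0.1451 0.3055
3 1.4200 0.1507 -0.2674
4 2.0360 -0.9123 -4.0431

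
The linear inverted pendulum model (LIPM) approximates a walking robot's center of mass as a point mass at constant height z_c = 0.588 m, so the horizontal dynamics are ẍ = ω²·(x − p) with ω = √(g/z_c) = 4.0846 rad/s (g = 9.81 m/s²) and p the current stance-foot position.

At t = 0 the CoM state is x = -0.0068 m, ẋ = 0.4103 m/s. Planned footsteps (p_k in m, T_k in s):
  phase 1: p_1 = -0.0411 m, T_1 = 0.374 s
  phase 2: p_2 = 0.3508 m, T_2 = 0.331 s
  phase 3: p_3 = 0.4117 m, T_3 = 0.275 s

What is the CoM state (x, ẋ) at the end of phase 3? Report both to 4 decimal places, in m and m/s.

phase 1: p=-0.0411, T=0.374, ωT=1.527640, cosh=2.412170, sinh=2.195123; start (x,ẋ)=(-0.006800, 0.410300) → end (x,ẋ)=(0.262139, 1.297254)
phase 2: p=0.3508, T=0.331, ωT=1.352003, cosh=2.061940, sinh=1.803218; start (x,ẋ)=(0.262139, 1.297254) → end (x,ẋ)=(0.740681, 2.021830)
phase 3: p=0.4117, T=0.275, ωT=1.123265, cosh=1.700047, sinh=1.374831; start (x,ẋ)=(0.740681, 2.021830) → end (x,ẋ)=(1.651508, 5.284642)

x = 1.6515, ẋ = 5.2846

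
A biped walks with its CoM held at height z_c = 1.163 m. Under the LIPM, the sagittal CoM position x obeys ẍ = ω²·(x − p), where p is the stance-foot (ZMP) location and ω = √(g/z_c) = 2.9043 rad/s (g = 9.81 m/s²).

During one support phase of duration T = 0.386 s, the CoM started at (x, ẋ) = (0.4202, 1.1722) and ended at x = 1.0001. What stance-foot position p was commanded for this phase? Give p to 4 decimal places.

ωT = 2.9043·0.386 = 1.121060; cosh(ωT) = 1.697019, sinh(ωT) = 1.371085
x(T) = p + (x₀−p)·cosh(ωT) + (ẋ₀/ω)·sinh(ωT) ⇒ p·(1 − cosh) = x(T) − x₀·cosh − (ẋ₀/ω)·sinh
numerator   = 1.0001 − (0.4202)·1.697019 − (1.1722/2.9043)·1.371085 = -0.266369
denominator = 1 − 1.697019 = -0.697019
p = -0.266369 / -0.697019 = 0.3822

p = 0.3822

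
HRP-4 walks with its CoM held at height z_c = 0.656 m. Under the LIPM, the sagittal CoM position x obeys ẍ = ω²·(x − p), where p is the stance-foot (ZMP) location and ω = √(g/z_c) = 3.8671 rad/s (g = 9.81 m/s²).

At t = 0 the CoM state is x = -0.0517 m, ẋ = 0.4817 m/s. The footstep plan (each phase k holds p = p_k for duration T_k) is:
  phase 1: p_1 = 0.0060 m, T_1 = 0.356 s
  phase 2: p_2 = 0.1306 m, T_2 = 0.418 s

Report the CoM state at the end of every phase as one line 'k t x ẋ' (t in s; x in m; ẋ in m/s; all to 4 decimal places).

1 0.3560 0.1154 0.6011
2 0.7740 0.4669 1.4314

phase 1: p=0.0060, T=0.356, ωT=1.376688, cosh=2.107085, sinh=1.854672; start (x,ẋ)=(-0.051700, 0.481700) → end (x,ẋ)=(0.115446, 0.601147)
phase 2: p=0.1306, T=0.418, ωT=1.616448, cosh=2.616888, sinh=2.418285; start (x,ẋ)=(0.115446, 0.601147) → end (x,ẋ)=(0.466870, 1.431416)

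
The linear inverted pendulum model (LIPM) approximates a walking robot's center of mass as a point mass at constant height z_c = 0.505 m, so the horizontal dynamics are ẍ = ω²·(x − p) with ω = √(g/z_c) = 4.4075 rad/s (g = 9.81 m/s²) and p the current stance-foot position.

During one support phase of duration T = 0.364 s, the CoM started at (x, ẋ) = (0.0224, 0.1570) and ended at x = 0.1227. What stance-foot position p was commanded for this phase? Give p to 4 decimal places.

p = 0.0128

ωT = 4.4075·0.364 = 1.604330; cosh(ωT) = 2.587775, sinh(ωT) = 2.386751
x(T) = p + (x₀−p)·cosh(ωT) + (ẋ₀/ω)·sinh(ωT) ⇒ p·(1 − cosh) = x(T) − x₀·cosh − (ẋ₀/ω)·sinh
numerator   = 0.1227 − (0.0224)·2.587775 − (0.1570/4.4075)·2.386751 = -0.020285
denominator = 1 − 2.587775 = -1.587775
p = -0.020285 / -1.587775 = 0.0128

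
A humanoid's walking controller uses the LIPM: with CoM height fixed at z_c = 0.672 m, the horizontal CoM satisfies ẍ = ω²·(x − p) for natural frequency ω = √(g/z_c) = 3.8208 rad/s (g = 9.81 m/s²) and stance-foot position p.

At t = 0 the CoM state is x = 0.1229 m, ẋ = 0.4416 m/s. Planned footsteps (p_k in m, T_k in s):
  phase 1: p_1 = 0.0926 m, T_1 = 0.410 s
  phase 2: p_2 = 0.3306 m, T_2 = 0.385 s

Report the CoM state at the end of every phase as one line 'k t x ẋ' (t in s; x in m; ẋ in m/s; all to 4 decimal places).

1 0.4100 0.4331 1.3689
2 0.7950 1.3042 3.9444

phase 1: p=0.0926, T=0.410, ωT=1.566528, cosh=2.499379, sinh=2.290610; start (x,ẋ)=(0.122900, 0.441600) → end (x,ẋ)=(0.433075, 1.368910)
phase 2: p=0.3306, T=0.385, ωT=1.471008, cosh=2.291658, sinh=2.061964; start (x,ẋ)=(0.433075, 1.368910) → end (x,ẋ)=(1.304195, 3.944407)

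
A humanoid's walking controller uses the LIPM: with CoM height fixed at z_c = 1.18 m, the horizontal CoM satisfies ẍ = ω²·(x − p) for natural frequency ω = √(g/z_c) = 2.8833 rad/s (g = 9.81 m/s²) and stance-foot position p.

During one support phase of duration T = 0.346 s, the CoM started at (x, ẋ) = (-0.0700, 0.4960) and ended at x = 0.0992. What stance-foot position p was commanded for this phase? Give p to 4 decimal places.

p = -0.0102

ωT = 2.8833·0.346 = 0.997622; cosh(ωT) = 1.540290, sinh(ωT) = 1.171535
x(T) = p + (x₀−p)·cosh(ωT) + (ẋ₀/ω)·sinh(ωT) ⇒ p·(1 − cosh) = x(T) − x₀·cosh − (ẋ₀/ω)·sinh
numerator   = 0.0992 − (-0.0700)·1.540290 − (0.4960/2.8833)·1.171535 = 0.005487
denominator = 1 − 1.540290 = -0.540290
p = 0.005487 / -0.540290 = -0.0102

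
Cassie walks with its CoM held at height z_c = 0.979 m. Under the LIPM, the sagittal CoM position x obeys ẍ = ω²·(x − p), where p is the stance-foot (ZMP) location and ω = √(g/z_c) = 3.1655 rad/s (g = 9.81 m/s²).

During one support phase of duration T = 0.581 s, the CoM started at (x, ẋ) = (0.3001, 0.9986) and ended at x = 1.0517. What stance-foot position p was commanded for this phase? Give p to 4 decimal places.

p = 0.3970

ωT = 3.1655·0.581 = 1.839155; cosh(ωT) = 3.225087, sinh(ωT) = 3.066136
x(T) = p + (x₀−p)·cosh(ωT) + (ẋ₀/ω)·sinh(ωT) ⇒ p·(1 − cosh) = x(T) − x₀·cosh − (ẋ₀/ω)·sinh
numerator   = 1.0517 − (0.3001)·3.225087 − (0.9986/3.1655)·3.066136 = -0.883403
denominator = 1 − 3.225087 = -2.225087
p = -0.883403 / -2.225087 = 0.3970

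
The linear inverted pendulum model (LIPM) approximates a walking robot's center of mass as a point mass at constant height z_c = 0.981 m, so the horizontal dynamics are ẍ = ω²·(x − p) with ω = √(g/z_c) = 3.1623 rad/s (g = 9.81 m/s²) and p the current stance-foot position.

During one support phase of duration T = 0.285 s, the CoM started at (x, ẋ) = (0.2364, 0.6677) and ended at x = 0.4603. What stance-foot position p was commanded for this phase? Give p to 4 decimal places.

p = 0.2208

ωT = 3.1623·0.285 = 0.901255; cosh(ωT) = 1.434376, sinh(ωT) = 1.028317
x(T) = p + (x₀−p)·cosh(ωT) + (ẋ₀/ω)·sinh(ωT) ⇒ p·(1 − cosh) = x(T) − x₀·cosh − (ẋ₀/ω)·sinh
numerator   = 0.4603 − (0.2364)·1.434376 − (0.6677/3.1623)·1.028317 = -0.095909
denominator = 1 − 1.434376 = -0.434376
p = -0.095909 / -0.434376 = 0.2208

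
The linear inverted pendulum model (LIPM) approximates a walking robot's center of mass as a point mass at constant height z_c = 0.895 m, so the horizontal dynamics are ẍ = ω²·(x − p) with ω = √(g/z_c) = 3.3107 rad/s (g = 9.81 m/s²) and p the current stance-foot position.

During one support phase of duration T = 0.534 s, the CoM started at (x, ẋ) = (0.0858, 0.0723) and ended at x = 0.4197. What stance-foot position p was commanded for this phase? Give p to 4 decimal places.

p = -0.0491

ωT = 3.3107·0.534 = 1.767914; cosh(ωT) = 3.014654, sinh(ωT) = 2.843965
x(T) = p + (x₀−p)·cosh(ωT) + (ẋ₀/ω)·sinh(ωT) ⇒ p·(1 − cosh) = x(T) − x₀·cosh − (ẋ₀/ω)·sinh
numerator   = 0.4197 − (0.0858)·3.014654 − (0.0723/3.3107)·2.843965 = 0.098935
denominator = 1 − 3.014654 = -2.014654
p = 0.098935 / -2.014654 = -0.0491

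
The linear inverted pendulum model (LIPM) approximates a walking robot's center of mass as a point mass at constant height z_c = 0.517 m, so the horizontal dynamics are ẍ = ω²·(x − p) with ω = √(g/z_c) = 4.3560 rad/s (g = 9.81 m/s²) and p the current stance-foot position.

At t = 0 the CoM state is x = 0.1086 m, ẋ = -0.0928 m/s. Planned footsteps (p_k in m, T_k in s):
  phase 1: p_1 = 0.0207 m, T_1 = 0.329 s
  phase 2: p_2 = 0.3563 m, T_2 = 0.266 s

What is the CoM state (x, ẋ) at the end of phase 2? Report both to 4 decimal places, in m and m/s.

phase 1: p=0.0207, T=0.329, ωT=1.433124, cosh=2.215168, sinh=1.976606; start (x,ẋ)=(0.108600, -0.092800) → end (x,ẋ)=(0.173304, 0.551260)
phase 2: p=0.3563, T=0.266, ωT=1.158696, cosh=1.749836, sinh=1.435941; start (x,ẋ)=(0.173304, 0.551260) → end (x,ẋ)=(0.217808, -0.180020)

x = 0.2178, ẋ = -0.1800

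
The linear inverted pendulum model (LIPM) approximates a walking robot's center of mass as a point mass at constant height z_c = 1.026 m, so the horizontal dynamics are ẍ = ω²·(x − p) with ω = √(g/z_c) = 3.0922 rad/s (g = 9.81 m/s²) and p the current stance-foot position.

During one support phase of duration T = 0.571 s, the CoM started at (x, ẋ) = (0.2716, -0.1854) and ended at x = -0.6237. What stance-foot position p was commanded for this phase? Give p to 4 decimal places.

p = 0.6327

ωT = 3.0922·0.571 = 1.765646; cosh(ωT) = 3.008212, sinh(ωT) = 2.837136
x(T) = p + (x₀−p)·cosh(ωT) + (ẋ₀/ω)·sinh(ωT) ⇒ p·(1 − cosh) = x(T) − x₀·cosh − (ẋ₀/ω)·sinh
numerator   = -0.6237 − (0.2716)·3.008212 − (-0.1854/3.0922)·2.837136 = -1.270623
denominator = 1 − 3.008212 = -2.008212
p = -1.270623 / -2.008212 = 0.6327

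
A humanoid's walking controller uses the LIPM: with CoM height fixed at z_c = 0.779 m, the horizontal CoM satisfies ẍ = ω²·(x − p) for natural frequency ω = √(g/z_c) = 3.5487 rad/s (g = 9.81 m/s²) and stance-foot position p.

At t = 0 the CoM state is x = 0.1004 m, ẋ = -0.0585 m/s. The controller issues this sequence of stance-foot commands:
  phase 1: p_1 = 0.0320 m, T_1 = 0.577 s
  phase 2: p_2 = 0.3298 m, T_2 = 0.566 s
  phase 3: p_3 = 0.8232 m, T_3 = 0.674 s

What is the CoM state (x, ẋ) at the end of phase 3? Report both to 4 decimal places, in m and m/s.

x = 2.3592, ẋ = 5.6236

phase 1: p=0.0320, T=0.577, ωT=2.047600, cosh=3.939162, sinh=3.810118; start (x,ẋ)=(0.100400, -0.058500) → end (x,ẋ)=(0.238629, 0.694393)
phase 2: p=0.3298, T=0.566, ωT=2.008564, cosh=3.793395, sinh=3.659214; start (x,ẋ)=(0.238629, 0.694393) → end (x,ẋ)=(0.699971, 1.450213)
phase 3: p=0.8232, T=0.674, ωT=2.391824, cosh=5.512439, sinh=5.420977; start (x,ẋ)=(0.699971, 1.450213) → end (x,ẋ)=(2.359247, 5.623608)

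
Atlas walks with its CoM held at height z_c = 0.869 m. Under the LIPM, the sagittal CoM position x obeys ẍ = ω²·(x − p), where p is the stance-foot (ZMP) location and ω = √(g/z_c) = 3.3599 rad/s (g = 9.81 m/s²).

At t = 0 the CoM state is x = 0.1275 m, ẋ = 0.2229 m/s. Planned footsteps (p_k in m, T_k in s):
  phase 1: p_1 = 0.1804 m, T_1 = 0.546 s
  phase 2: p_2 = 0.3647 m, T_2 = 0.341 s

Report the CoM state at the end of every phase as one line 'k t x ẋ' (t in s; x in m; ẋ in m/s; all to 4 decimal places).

phase 1: p=0.1804, T=0.546, ωT=1.834505, cosh=3.210864, sinh=3.051172; start (x,ẋ)=(0.127500, 0.222900) → end (x,ẋ)=(0.212964, 0.173390)
phase 2: p=0.3647, T=0.341, ωT=1.145726, cosh=1.731358, sinh=1.413365; start (x,ẋ)=(0.212964, 0.173390) → end (x,ẋ)=(0.174928, -0.420359)

1 0.5460 0.2130 0.1734
2 0.8870 0.1749 -0.4204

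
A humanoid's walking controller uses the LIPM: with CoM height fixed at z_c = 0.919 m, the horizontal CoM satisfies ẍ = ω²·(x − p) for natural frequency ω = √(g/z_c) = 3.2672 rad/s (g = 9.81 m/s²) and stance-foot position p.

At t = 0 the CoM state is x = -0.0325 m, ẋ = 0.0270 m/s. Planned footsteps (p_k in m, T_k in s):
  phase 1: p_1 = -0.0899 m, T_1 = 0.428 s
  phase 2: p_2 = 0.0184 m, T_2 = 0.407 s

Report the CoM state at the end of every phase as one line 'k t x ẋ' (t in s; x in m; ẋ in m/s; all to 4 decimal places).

1 0.4280 0.0491 0.4145
2 0.8350 0.3034 1.0144

phase 1: p=-0.0899, T=0.428, ωT=1.398362, cosh=2.147781, sinh=1.900780; start (x,ẋ)=(-0.032500, 0.027000) → end (x,ẋ)=(0.049091, 0.414457)
phase 2: p=0.0184, T=0.407, ωT=1.329750, cosh=2.022322, sinh=1.757778; start (x,ẋ)=(0.049091, 0.414457) → end (x,ẋ)=(0.303447, 1.014422)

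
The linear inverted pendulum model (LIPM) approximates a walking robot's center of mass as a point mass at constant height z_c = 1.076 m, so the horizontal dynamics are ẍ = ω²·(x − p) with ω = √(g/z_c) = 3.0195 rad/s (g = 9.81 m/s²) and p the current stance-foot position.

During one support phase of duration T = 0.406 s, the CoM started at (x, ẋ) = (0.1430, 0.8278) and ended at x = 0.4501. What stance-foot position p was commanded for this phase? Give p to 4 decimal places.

ωT = 3.0195·0.406 = 1.225917; cosh(ωT) = 1.850389, sinh(ωT) = 1.556900
x(T) = p + (x₀−p)·cosh(ωT) + (ẋ₀/ω)·sinh(ωT) ⇒ p·(1 − cosh) = x(T) − x₀·cosh − (ẋ₀/ω)·sinh
numerator   = 0.4501 − (0.1430)·1.850389 − (0.8278/3.0195)·1.556900 = -0.241332
denominator = 1 − 1.850389 = -0.850389
p = -0.241332 / -0.850389 = 0.2838

p = 0.2838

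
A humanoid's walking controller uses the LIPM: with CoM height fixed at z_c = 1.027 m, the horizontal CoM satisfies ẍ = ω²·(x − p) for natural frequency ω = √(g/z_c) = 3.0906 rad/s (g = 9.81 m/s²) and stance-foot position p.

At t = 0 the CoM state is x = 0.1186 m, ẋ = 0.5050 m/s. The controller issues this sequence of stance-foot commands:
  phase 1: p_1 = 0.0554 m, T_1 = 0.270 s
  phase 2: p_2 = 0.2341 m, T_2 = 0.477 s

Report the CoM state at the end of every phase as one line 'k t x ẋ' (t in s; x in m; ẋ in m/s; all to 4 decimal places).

1 0.2700 0.2946 0.8738
2 0.7470 0.9583 2.3956

phase 1: p=0.0554, T=0.270, ωT=0.834462, cosh=1.368841, sinh=0.934733; start (x,ẋ)=(0.118600, 0.505000) → end (x,ẋ)=(0.294645, 0.873842)
phase 2: p=0.2341, T=0.477, ωT=1.474216, cosh=2.298285, sinh=2.069326; start (x,ẋ)=(0.294645, 0.873842) → end (x,ẋ)=(0.958335, 2.395551)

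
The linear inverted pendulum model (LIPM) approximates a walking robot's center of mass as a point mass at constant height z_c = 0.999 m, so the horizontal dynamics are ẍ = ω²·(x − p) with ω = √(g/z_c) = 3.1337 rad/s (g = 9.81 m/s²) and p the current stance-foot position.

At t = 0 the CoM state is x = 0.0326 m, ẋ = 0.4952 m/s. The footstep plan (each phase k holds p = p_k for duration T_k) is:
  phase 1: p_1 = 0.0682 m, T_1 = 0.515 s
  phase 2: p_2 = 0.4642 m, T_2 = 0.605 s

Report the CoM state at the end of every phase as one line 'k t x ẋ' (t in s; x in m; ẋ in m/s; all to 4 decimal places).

phase 1: p=0.0682, T=0.515, ωT=1.613856, cosh=2.610628, sinh=2.411509; start (x,ẋ)=(0.032600, 0.495200) → end (x,ẋ)=(0.356338, 1.023756)
phase 2: p=0.4642, T=0.605, ωT=1.895889, cosh=3.404323, sinh=3.254138; start (x,ẋ)=(0.356338, 1.023756) → end (x,ẋ)=(1.160105, 2.385274)

1 0.5150 0.3563 1.0238
2 1.1200 1.1601 2.3853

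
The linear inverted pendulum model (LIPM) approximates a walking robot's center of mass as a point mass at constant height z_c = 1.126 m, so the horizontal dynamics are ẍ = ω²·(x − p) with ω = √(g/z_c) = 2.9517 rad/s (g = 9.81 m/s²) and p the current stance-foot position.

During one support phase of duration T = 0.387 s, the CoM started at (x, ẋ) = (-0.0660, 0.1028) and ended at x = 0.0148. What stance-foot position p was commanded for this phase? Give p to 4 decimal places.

ωT = 2.9517·0.387 = 1.142308; cosh(ωT) = 1.726537, sinh(ωT) = 1.407456
x(T) = p + (x₀−p)·cosh(ωT) + (ẋ₀/ω)·sinh(ωT) ⇒ p·(1 − cosh) = x(T) − x₀·cosh − (ẋ₀/ω)·sinh
numerator   = 0.0148 − (-0.0660)·1.726537 − (0.1028/2.9517)·1.407456 = 0.079733
denominator = 1 − 1.726537 = -0.726537
p = 0.079733 / -0.726537 = -0.1097

p = -0.1097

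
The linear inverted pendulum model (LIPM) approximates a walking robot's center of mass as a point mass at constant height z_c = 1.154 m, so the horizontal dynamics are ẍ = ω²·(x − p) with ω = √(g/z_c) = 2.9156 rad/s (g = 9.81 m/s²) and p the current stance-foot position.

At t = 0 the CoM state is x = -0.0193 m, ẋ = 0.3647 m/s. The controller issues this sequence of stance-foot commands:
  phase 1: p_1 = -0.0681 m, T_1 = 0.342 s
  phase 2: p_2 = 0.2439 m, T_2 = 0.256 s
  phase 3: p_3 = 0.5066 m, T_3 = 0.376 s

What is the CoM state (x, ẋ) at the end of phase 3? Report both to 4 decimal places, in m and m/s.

phase 1: p=-0.0681, T=0.342, ωT=0.997135, cosh=1.539720, sinh=1.170785; start (x,ẋ)=(-0.019300, 0.364700) → end (x,ẋ)=(0.153487, 0.728117)
phase 2: p=0.2439, T=0.256, ωT=0.746394, cosh=1.291726, sinh=0.817653; start (x,ẋ)=(0.153487, 0.728117) → end (x,ẋ)=(0.331305, 0.724987)
phase 3: p=0.5066, T=0.376, ωT=1.096266, cosh=1.663542, sinh=1.329426; start (x,ẋ)=(0.331305, 0.724987) → end (x,ẋ)=(0.545561, 0.526589)

x = 0.5456, ẋ = 0.5266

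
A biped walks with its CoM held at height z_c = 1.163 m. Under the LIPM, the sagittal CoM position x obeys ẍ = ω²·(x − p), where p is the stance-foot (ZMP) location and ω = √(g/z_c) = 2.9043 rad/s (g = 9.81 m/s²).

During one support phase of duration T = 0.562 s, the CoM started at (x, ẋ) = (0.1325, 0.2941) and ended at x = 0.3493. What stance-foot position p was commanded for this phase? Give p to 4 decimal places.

ωT = 2.9043·0.562 = 1.632217; cosh(ωT) = 2.655348, sinh(ωT) = 2.459852
x(T) = p + (x₀−p)·cosh(ωT) + (ẋ₀/ω)·sinh(ωT) ⇒ p·(1 − cosh) = x(T) − x₀·cosh − (ẋ₀/ω)·sinh
numerator   = 0.3493 − (0.1325)·2.655348 − (0.2941/2.9043)·2.459852 = -0.251627
denominator = 1 − 2.655348 = -1.655348
p = -0.251627 / -1.655348 = 0.1520

p = 0.1520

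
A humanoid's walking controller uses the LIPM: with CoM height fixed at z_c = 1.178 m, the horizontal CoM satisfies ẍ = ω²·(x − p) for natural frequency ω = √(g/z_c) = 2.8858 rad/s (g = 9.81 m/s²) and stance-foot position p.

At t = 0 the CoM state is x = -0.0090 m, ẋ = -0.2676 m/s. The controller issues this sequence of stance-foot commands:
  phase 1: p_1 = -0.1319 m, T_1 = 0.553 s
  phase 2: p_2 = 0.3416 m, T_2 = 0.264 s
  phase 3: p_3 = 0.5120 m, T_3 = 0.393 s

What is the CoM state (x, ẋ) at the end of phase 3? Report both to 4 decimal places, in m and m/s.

x = -0.8936, ẋ = -3.7117

phase 1: p=-0.1319, T=0.553, ωT=1.595847, cosh=2.567622, sinh=2.364885; start (x,ẋ)=(-0.009000, -0.267600) → end (x,ẋ)=(-0.035635, 0.151646)
phase 2: p=0.3416, T=0.264, ωT=0.761851, cosh=1.304520, sinh=0.837718; start (x,ẋ)=(-0.035635, 0.151646) → end (x,ẋ)=(-0.106489, -0.714136)
phase 3: p=0.5120, T=0.393, ωT=1.134119, cosh=1.715070, sinh=1.393365; start (x,ẋ)=(-0.106489, -0.714136) → end (x,ẋ)=(-0.893562, -3.711720)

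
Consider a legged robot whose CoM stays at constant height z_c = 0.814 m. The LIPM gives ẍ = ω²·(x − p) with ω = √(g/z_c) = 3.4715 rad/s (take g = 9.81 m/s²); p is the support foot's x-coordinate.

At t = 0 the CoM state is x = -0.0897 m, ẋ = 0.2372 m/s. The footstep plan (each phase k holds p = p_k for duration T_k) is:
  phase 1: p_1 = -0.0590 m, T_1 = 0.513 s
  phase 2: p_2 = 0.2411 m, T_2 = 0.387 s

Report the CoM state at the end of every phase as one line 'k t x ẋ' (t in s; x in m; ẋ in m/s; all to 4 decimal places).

1 0.5130 0.0443 0.4166
2 0.9000 0.0527 -0.3672

phase 1: p=-0.0590, T=0.513, ωT=1.780879, cosh=3.051782, sinh=2.883292; start (x,ẋ)=(-0.089700, 0.237200) → end (x,ẋ)=(0.044319, 0.416596)
phase 2: p=0.2411, T=0.387, ωT=1.343471, cosh=2.046630, sinh=1.785691; start (x,ẋ)=(0.044319, 0.416596) → end (x,ẋ)=(0.052654, -0.367232)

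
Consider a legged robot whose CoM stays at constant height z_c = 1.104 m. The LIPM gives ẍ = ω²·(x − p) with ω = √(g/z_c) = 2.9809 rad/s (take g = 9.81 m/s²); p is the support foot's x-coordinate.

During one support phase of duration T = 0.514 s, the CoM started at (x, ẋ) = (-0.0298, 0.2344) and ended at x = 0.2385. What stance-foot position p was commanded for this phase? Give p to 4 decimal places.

p = -0.0965

ωT = 2.9809·0.514 = 1.532183; cosh(ωT) = 2.422166, sinh(ωT) = 2.206102
x(T) = p + (x₀−p)·cosh(ωT) + (ẋ₀/ω)·sinh(ωT) ⇒ p·(1 − cosh) = x(T) − x₀·cosh − (ẋ₀/ω)·sinh
numerator   = 0.2385 − (-0.0298)·2.422166 − (0.2344/2.9809)·2.206102 = 0.137206
denominator = 1 − 2.422166 = -1.422166
p = 0.137206 / -1.422166 = -0.0965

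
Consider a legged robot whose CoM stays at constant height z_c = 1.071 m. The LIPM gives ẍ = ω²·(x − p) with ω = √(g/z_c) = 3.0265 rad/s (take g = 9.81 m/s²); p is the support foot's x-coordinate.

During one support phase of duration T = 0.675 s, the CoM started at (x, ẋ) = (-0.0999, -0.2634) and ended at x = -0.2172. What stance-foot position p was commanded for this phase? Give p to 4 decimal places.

ωT = 3.0265·0.675 = 2.042887; cosh(ωT) = 3.921251, sinh(ωT) = 3.791597
x(T) = p + (x₀−p)·cosh(ωT) + (ẋ₀/ω)·sinh(ωT) ⇒ p·(1 − cosh) = x(T) − x₀·cosh − (ẋ₀/ω)·sinh
numerator   = -0.2172 − (-0.0999)·3.921251 − (-0.2634/3.0265)·3.791597 = 0.504520
denominator = 1 − 3.921251 = -2.921251
p = 0.504520 / -2.921251 = -0.1727

p = -0.1727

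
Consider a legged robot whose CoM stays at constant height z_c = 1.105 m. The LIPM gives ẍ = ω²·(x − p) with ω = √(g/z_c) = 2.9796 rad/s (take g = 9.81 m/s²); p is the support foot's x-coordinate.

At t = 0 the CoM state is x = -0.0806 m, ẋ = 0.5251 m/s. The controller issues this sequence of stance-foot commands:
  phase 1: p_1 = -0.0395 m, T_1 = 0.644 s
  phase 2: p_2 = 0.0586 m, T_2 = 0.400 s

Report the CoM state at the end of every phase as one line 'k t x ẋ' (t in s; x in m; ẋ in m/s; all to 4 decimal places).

1 0.6440 0.4049 1.4192
2 1.0440 1.3933 4.0945

phase 1: p=-0.0395, T=0.644, ωT=1.918862, cosh=3.479989, sinh=3.333215; start (x,ẋ)=(-0.080600, 0.525100) → end (x,ẋ)=(0.404891, 1.419151)
phase 2: p=0.0586, T=0.400, ωT=1.191840, cosh=1.798399, sinh=1.494736; start (x,ẋ)=(0.404891, 1.419151) → end (x,ẋ)=(1.393295, 4.094480)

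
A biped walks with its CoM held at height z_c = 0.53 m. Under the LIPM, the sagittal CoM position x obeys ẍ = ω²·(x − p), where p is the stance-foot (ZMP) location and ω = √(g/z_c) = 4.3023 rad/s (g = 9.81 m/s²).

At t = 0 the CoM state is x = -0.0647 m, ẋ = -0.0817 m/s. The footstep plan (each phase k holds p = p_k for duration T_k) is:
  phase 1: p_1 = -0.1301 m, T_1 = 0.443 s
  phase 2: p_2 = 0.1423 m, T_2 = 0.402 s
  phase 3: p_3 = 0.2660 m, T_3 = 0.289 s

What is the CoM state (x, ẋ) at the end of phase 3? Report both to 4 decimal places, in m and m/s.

phase 1: p=-0.1301, T=0.443, ωT=1.905919, cosh=3.437135, sinh=3.288449; start (x,ẋ)=(-0.064700, -0.081700) → end (x,ẋ)=(0.032242, 0.644458)
phase 2: p=0.1423, T=0.402, ωT=1.729525, cosh=2.907671, sinh=2.730302; start (x,ẋ)=(0.032242, 0.644458) → end (x,ẋ)=(0.231269, 0.581062)
phase 3: p=0.2660, T=0.289, ωT=1.243365, cosh=1.877836, sinh=1.589424; start (x,ẋ)=(0.231269, 0.581062) → end (x,ẋ)=(0.415446, 0.853642)

x = 0.4154, ẋ = 0.8536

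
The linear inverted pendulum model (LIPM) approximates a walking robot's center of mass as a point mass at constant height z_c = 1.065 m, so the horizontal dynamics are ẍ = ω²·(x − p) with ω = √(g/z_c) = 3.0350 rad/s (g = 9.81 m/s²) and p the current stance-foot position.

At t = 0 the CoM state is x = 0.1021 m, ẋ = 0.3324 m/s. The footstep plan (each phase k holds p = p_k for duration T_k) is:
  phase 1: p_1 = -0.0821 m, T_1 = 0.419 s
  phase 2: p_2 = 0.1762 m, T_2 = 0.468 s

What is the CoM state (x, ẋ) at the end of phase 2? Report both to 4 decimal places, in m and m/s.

phase 1: p=-0.0821, T=0.419, ωT=1.271665, cosh=1.923575, sinh=1.643211; start (x,ẋ)=(0.102100, 0.332400) → end (x,ẋ)=(0.452191, 1.558029)
phase 2: p=0.1762, T=0.468, ωT=1.420380, cosh=2.190158, sinh=1.948535; start (x,ẋ)=(0.452191, 1.558029) → end (x,ẋ)=(1.780951, 5.044483)

x = 1.7810, ẋ = 5.0445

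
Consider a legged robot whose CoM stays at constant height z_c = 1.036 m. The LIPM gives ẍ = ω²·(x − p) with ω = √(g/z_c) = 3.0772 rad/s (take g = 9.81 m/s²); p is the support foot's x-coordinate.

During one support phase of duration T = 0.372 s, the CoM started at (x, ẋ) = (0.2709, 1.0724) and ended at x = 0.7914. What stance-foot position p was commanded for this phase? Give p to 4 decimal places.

ωT = 3.0772·0.372 = 1.144718; cosh(ωT) = 1.729935, sinh(ωT) = 1.411622
x(T) = p + (x₀−p)·cosh(ωT) + (ẋ₀/ω)·sinh(ωT) ⇒ p·(1 − cosh) = x(T) − x₀·cosh − (ẋ₀/ω)·sinh
numerator   = 0.7914 − (0.2709)·1.729935 − (1.0724/3.0772)·1.411622 = -0.169188
denominator = 1 − 1.729935 = -0.729935
p = -0.169188 / -0.729935 = 0.2318

p = 0.2318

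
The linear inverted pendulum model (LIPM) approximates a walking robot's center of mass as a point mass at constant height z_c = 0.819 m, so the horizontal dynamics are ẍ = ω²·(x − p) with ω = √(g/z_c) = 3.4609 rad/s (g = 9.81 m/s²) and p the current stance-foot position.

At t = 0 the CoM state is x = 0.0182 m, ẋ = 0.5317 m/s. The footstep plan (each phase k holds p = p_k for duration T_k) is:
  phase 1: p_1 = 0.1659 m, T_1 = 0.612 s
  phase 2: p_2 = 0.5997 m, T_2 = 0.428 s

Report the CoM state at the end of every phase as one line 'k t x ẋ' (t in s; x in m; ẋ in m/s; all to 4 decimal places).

1 0.6120 0.1724 0.1480
2 1.0400 -0.2993 -2.7416

phase 1: p=0.1659, T=0.612, ωT=2.118071, cosh=4.217672, sinh=4.097409; start (x,ẋ)=(0.018200, 0.531700) → end (x,ẋ)=(0.172437, 0.148044)
phase 2: p=0.5997, T=0.428, ωT=1.481265, cosh=2.312929, sinh=2.085579; start (x,ẋ)=(0.172437, 0.148044) → end (x,ẋ)=(-0.299316, -2.741561)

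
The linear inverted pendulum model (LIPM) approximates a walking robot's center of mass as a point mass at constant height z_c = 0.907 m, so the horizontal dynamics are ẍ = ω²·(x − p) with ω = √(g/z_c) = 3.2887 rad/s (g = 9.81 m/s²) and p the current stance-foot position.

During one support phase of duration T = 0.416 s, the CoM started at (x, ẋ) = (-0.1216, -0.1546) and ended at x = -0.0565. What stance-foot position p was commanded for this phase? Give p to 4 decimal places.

p = -0.2604

ωT = 3.2887·0.416 = 1.368099; cosh(ωT) = 2.091234, sinh(ωT) = 1.836644
x(T) = p + (x₀−p)·cosh(ωT) + (ẋ₀/ω)·sinh(ωT) ⇒ p·(1 − cosh) = x(T) − x₀·cosh − (ẋ₀/ω)·sinh
numerator   = -0.0565 − (-0.1216)·2.091234 − (-0.1546/3.2887)·1.836644 = 0.284134
denominator = 1 − 2.091234 = -1.091234
p = 0.284134 / -1.091234 = -0.2604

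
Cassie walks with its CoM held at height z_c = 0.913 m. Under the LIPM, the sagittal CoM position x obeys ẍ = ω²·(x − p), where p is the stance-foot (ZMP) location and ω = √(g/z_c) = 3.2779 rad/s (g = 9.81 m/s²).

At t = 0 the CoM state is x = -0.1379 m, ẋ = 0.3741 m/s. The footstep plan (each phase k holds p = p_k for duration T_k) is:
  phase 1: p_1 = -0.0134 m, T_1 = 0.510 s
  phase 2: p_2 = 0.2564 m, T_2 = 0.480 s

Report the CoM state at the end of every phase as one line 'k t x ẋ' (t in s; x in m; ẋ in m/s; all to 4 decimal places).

1 0.5100 -0.0634 -0.0170
2 0.9900 -0.5599 -2.4620

phase 1: p=-0.0134, T=0.510, ωT=1.671729, cosh=2.754641, sinh=2.566719; start (x,ẋ)=(-0.137900, 0.374100) → end (x,ẋ)=(-0.063418, -0.016963)
phase 2: p=0.2564, T=0.480, ωT=1.573392, cosh=2.515160, sinh=2.307820; start (x,ẋ)=(-0.063418, -0.016963) → end (x,ẋ)=(-0.559938, -2.462028)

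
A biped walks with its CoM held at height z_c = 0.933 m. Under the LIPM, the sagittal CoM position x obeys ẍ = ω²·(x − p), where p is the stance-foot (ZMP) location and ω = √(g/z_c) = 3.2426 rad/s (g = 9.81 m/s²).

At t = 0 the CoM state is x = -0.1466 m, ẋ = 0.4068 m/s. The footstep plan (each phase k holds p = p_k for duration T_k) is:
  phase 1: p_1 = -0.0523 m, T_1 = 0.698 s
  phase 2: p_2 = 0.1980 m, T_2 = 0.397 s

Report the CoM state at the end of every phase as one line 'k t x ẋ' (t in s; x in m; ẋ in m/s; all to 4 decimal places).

phase 1: p=-0.0523, T=0.698, ωT=2.263335, cosh=4.859552, sinh=4.755549; start (x,ẋ)=(-0.146600, 0.406800) → end (x,ẋ)=(0.086051, 0.522727)
phase 2: p=0.1980, T=0.397, ωT=1.287312, cosh=1.949524, sinh=1.673512; start (x,ẋ)=(0.086051, 0.522727) → end (x,ẋ)=(0.249533, 0.411575)

1 0.6980 0.0861 0.5227
2 1.0950 0.2495 0.4116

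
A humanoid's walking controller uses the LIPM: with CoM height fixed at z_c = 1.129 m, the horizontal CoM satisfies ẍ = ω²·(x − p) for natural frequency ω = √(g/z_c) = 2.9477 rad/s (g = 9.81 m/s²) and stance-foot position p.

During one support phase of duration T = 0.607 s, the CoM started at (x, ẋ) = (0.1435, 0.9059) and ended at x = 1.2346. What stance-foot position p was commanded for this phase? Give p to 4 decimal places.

p = 0.0486

ωT = 2.9477·0.607 = 1.789254; cosh(ωT) = 3.076035, sinh(ωT) = 2.908950
x(T) = p + (x₀−p)·cosh(ωT) + (ẋ₀/ω)·sinh(ωT) ⇒ p·(1 − cosh) = x(T) − x₀·cosh − (ẋ₀/ω)·sinh
numerator   = 1.2346 − (0.1435)·3.076035 − (0.9059/2.9477)·2.908950 = -0.100802
denominator = 1 − 3.076035 = -2.076035
p = -0.100802 / -2.076035 = 0.0486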